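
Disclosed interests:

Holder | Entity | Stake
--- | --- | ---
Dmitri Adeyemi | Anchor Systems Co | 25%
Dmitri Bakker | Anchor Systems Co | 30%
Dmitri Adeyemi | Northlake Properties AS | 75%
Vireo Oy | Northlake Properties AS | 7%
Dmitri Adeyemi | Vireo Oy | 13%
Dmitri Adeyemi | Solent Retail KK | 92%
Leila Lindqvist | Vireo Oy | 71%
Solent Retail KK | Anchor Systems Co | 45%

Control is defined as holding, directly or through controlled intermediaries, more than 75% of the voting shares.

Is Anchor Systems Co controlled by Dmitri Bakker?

No

Dmitri Bakker's largest direct stake is 30% in Anchor, which does not meet the threshold, so Dmitri Bakker controls no company.
In Anchor, Dmitri Bakker's side holds only 30%, not > 75%.
So Dmitri Bakker does not control Anchor.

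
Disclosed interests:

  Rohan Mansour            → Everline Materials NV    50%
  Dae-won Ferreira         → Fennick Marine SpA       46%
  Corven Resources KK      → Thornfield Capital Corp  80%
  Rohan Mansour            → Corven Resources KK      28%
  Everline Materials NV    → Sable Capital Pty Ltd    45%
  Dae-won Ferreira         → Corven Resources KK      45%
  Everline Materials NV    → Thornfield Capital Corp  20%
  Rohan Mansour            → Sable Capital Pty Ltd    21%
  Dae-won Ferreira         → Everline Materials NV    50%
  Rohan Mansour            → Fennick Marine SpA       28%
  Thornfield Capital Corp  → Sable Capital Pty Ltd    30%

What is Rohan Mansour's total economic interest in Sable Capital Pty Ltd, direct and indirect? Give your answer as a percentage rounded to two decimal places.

53.22%

Rohan reaches Sable along 4 paths.
Via Everline: 50% × 45% = 22.5%.
Via Everline → Thornfield: 50% × 20% × 30% = 3%.
Via Corven → Thornfield: 28% × 80% × 30% = 6.72%.
Direct stake: 21% = 21%.
Total: 22.5% + 3% + 6.72% + 21% = 53.22%.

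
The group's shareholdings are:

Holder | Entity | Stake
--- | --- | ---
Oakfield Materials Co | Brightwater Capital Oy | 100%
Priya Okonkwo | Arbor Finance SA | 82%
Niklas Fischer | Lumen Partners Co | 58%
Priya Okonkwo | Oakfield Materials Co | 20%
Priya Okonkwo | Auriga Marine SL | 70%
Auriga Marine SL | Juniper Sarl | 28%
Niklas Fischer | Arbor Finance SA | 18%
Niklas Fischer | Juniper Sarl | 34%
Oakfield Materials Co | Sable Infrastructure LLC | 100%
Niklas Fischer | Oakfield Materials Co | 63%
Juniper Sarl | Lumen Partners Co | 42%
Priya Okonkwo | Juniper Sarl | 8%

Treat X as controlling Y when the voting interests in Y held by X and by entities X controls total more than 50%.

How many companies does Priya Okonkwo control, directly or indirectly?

Priya holds 82% of Arbor, so Priya controls Arbor.
Priya holds 70% of Auriga, so Priya controls Auriga.
No other company's threshold is met.
Priya controls 2 companies.

2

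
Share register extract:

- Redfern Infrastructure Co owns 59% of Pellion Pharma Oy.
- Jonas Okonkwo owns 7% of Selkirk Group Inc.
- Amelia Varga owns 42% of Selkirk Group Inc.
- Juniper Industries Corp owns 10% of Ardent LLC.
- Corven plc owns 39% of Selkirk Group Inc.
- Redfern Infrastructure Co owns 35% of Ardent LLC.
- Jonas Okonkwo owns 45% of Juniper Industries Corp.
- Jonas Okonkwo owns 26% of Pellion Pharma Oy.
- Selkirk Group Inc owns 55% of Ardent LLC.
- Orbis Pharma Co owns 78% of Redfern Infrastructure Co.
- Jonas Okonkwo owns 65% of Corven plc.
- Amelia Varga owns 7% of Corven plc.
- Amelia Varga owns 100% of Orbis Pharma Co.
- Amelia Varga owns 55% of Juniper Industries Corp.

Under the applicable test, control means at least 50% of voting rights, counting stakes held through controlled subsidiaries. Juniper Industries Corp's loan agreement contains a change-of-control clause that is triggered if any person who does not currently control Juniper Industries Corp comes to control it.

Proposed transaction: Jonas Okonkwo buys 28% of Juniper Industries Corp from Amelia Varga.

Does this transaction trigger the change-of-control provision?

Yes

The purchase adds only to Jonas's holdings (Amelia's stake shrinks), so Jonas is the only person who could newly come to control Juniper.
Jonas holds 65% of Corven, so Jonas controls Corven.
In Juniper, Jonas's side holds only 45%, not ≥ 50%.
So before the transaction, Jonas does not control Juniper.
After the purchase, Jonas's direct stake in Juniper rises to 45% + 28% = 73%, and Amelia's stake falls to 27%.
Jonas holds 73% of Juniper, so Jonas controls Juniper.
Jonas did not control Juniper before and does after, so the clause is triggered.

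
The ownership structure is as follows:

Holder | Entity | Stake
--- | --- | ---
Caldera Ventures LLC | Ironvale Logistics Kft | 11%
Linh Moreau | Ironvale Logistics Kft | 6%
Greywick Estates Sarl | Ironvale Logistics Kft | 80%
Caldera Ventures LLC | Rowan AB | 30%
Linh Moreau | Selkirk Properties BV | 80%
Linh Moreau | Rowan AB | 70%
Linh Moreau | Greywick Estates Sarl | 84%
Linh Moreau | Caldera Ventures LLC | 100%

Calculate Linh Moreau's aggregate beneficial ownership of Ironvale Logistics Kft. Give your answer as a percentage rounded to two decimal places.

Linh reaches Ironvale along 3 paths.
Direct stake: 6% = 6%.
Via Caldera: 100% × 11% = 11%.
Via Greywick: 84% × 80% = 67.2%.
Total: 6% + 11% + 67.2% = 84.2%.
Rounded: 84.20%.

84.20%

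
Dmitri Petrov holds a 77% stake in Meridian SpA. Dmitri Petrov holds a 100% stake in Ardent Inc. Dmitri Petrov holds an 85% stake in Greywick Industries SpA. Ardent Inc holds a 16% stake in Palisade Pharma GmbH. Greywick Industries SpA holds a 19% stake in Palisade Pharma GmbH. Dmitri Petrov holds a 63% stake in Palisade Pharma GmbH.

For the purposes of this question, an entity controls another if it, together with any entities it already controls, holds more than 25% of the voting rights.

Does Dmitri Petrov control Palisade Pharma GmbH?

Yes

Dmitri holds 85% of Greywick, so Dmitri controls Greywick.
Dmitri holds 100% of Ardent, so Dmitri controls Ardent.
Ardent and Dmitri and Greywick together hold 16% + 63% + 19% = 98% of Palisade, so Dmitri controls Palisade.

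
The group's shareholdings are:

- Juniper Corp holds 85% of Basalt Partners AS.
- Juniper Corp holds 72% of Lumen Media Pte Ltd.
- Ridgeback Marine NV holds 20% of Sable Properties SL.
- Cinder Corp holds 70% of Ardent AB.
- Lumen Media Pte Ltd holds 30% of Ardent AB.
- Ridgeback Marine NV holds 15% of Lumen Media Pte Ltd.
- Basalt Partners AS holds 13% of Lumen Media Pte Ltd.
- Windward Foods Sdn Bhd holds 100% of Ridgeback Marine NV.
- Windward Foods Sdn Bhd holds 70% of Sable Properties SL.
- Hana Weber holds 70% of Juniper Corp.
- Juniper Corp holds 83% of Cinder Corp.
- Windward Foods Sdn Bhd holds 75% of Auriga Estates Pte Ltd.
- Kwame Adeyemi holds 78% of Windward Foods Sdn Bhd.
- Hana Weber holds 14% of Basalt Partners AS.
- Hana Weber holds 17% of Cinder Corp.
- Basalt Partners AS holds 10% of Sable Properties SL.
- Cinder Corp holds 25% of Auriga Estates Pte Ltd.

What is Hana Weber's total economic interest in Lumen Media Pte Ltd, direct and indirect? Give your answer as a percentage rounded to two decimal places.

Hana reaches Lumen along 3 paths.
Via Juniper → Basalt: 70% × 85% × 13% = 7.735%.
Via Basalt: 14% × 13% = 1.82%.
Via Juniper: 70% × 72% = 50.4%.
Total: 7.735% + 1.82% + 50.4% = 59.955%.
Rounded: 59.96%.

59.96%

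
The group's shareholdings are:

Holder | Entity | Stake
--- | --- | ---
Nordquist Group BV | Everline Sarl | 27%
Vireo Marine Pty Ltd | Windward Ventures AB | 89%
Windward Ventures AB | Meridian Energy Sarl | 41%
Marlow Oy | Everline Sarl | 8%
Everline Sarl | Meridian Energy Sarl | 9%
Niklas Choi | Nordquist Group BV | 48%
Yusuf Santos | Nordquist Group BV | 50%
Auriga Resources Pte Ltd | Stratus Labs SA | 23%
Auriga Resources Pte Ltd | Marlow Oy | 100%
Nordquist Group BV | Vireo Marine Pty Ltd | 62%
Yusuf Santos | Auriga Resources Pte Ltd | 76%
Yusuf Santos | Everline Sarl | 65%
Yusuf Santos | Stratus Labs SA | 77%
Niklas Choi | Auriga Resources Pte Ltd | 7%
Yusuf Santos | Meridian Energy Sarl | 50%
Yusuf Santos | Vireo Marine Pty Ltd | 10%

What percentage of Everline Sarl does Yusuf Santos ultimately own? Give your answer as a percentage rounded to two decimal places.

84.58%

Yusuf reaches Everline along 3 paths.
Direct stake: 65% = 65%.
Via Auriga → Marlow: 76% × 100% × 8% = 6.08%.
Via Nordquist: 50% × 27% = 13.5%.
Total: 65% + 6.08% + 13.5% = 84.58%.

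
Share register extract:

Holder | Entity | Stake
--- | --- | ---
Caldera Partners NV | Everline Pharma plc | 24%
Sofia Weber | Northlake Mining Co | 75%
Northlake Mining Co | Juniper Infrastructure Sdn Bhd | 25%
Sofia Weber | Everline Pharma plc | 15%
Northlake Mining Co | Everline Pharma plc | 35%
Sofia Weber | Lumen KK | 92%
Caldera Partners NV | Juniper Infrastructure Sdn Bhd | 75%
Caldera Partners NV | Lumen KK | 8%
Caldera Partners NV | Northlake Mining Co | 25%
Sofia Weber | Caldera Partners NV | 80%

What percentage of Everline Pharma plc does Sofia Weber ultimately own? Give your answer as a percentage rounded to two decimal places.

Sofia reaches Everline along 4 paths.
Via Caldera → Northlake: 80% × 25% × 35% = 7%.
Via Northlake: 75% × 35% = 26.25%.
Direct stake: 15% = 15%.
Via Caldera: 80% × 24% = 19.2%.
Total: 7% + 26.25% + 15% + 19.2% = 67.45%.

67.45%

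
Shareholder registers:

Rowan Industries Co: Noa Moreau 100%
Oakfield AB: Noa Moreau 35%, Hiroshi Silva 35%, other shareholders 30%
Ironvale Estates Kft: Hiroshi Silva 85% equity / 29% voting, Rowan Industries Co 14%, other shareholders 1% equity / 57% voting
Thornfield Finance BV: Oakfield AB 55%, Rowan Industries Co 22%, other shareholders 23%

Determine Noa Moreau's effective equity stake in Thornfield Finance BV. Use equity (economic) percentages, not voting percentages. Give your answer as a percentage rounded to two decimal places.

41.25%

Noa reaches Thornfield along 2 paths.
Via Oakfield: 35% × 55% = 19.25%.
Via Rowan: 100% × 22% = 22%.
Total: 19.25% + 22% = 41.25%.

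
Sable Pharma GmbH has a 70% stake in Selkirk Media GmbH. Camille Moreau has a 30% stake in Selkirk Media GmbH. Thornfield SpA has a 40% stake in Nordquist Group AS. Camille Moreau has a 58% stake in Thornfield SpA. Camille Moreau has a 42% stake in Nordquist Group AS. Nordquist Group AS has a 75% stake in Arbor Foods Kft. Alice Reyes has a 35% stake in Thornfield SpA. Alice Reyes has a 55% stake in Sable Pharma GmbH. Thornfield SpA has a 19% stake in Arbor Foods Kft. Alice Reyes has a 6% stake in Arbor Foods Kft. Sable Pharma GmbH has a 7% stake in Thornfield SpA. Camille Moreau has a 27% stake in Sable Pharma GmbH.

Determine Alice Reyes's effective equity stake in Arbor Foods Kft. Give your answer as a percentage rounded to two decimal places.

Alice reaches Arbor along 5 paths.
Direct stake: 6% = 6%.
Via Thornfield: 35% × 19% = 6.65%.
Via Sable → Thornfield: 55% × 7% × 19% = 0.7315%.
Via Thornfield → Nordquist: 35% × 40% × 75% = 10.5%.
Via Sable → Thornfield → Nordquist: 55% × 7% × 40% × 75% = 1.155%.
Total: 6% + 6.65% + 0.7315% + 10.5% + 1.155% = 25.0365%.
Rounded: 25.04%.

25.04%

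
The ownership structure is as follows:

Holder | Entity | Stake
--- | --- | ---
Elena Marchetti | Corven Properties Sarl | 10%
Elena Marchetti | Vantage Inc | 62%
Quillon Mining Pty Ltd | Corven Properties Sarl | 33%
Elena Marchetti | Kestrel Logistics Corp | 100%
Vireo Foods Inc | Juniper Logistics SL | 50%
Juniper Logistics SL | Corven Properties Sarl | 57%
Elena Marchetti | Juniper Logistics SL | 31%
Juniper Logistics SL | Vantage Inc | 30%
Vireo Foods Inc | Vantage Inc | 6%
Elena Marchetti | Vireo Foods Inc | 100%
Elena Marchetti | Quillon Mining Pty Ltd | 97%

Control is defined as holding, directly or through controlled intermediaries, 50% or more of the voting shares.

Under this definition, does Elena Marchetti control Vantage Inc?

Yes

Elena holds 100% of Vireo, so Elena controls Vireo.
Elena and Vireo together hold 31% + 50% = 81% of Juniper, so Elena controls Juniper.
Juniper and Elena and Vireo together hold 30% + 62% + 6% = 98% of Vantage, so Elena controls Vantage.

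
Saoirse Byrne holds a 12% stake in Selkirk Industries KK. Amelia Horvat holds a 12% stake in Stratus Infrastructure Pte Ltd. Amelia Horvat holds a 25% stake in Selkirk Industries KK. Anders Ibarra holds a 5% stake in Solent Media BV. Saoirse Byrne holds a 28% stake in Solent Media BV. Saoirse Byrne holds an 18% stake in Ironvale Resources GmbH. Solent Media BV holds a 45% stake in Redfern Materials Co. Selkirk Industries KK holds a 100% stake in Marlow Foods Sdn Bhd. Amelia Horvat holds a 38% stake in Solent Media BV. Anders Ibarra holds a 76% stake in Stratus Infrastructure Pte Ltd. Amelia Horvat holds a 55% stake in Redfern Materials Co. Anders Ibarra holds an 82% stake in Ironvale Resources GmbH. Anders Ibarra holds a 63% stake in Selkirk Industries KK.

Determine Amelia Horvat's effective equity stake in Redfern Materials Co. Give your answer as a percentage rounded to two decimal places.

72.10%

Amelia reaches Redfern along 2 paths.
Via Solent: 38% × 45% = 17.1%.
Direct stake: 55% = 55%.
Total: 17.1% + 55% = 72.1%.
Rounded: 72.10%.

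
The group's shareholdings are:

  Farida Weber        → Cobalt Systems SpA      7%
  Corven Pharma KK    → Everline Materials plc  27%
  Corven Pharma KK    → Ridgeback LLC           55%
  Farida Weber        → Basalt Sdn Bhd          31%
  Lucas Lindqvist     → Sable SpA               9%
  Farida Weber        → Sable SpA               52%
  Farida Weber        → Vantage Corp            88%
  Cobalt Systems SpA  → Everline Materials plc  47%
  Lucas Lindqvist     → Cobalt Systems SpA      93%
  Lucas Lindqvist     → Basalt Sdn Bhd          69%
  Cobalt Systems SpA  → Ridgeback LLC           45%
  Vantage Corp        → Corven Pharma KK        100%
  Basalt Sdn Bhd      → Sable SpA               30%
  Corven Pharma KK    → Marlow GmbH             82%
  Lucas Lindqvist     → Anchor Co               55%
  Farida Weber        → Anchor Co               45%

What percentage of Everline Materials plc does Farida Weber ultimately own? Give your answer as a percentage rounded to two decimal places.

Farida reaches Everline along 2 paths.
Via Vantage → Corven: 88% × 100% × 27% = 23.76%.
Via Cobalt: 7% × 47% = 3.29%.
Total: 23.76% + 3.29% = 27.05%.

27.05%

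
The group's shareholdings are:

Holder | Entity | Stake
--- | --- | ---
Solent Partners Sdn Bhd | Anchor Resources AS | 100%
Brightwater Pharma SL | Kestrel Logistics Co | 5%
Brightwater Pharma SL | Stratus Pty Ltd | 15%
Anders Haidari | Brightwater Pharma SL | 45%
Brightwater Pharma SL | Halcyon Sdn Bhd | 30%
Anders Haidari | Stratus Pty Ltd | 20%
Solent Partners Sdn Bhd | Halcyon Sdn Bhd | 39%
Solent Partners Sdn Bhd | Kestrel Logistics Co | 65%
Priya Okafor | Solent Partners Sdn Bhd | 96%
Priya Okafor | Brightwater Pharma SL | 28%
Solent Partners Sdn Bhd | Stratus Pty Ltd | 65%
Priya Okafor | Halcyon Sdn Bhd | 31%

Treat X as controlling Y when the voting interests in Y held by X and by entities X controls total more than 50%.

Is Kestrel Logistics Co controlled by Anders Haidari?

Anders's largest direct stake is 45% in Brightwater, which does not meet the threshold, so Anders controls no company.
Neither Anders nor any entity Anders controls holds any voting interest in Kestrel.
So Anders does not control Kestrel.

No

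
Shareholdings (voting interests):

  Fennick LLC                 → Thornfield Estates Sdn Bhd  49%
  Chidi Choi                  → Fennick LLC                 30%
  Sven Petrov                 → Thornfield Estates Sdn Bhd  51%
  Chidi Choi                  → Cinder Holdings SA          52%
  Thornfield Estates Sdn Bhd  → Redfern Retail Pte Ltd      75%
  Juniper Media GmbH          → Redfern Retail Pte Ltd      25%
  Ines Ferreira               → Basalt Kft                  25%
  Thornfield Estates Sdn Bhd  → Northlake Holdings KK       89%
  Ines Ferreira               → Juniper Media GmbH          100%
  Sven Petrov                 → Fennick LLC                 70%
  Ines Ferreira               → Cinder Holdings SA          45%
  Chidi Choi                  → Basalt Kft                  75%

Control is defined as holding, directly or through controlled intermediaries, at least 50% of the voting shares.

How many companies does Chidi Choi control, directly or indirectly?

2

Chidi holds 75% of Basalt, so Chidi controls Basalt.
Chidi holds 52% of Cinder, so Chidi controls Cinder.
No other company's threshold is met.
Chidi controls 2 companies.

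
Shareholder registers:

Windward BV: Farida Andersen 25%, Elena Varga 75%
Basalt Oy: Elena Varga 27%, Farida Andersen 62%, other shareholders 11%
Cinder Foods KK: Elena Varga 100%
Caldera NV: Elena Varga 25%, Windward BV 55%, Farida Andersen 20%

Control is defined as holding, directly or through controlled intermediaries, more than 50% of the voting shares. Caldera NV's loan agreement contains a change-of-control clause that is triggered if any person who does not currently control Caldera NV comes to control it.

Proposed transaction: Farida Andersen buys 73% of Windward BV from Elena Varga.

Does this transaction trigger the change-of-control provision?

Yes

The purchase adds only to Farida's holdings (Elena's stake shrinks), so Farida is the only person who could newly come to control Caldera.
Farida holds 62% of Basalt, so Farida controls Basalt.
In Caldera, Farida's side holds only 20%, not > 50%.
So before the transaction, Farida does not control Caldera.
After the purchase, Farida's direct stake in Windward rises to 25% + 73% = 98%, and Elena's stake falls to 2%.
Farida holds 98% of Windward, so Farida controls Windward.
Windward and Farida together hold 55% + 20% = 75% of Caldera, so Farida controls Caldera.
Farida did not control Caldera before and does after, so the clause is triggered.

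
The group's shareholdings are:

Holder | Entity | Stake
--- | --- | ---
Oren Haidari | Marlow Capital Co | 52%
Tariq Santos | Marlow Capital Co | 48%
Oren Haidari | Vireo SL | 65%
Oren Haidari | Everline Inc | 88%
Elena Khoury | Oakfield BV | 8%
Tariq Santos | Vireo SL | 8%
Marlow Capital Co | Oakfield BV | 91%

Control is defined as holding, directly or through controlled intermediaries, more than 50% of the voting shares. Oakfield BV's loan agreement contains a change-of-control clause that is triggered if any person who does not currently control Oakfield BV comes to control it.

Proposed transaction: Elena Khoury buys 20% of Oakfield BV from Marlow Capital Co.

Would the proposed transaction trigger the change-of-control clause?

No

The purchase adds only to Elena's holdings (Marlow's stake shrinks), so Elena is the only person who could newly come to control Oakfield.
Elena's largest direct stake is 8% in Oakfield, which does not meet the threshold, so Elena controls no company.
In Oakfield, Elena's side holds only 8%, not > 50%.
So before the transaction, Elena does not control Oakfield.
After the purchase, Elena's direct stake in Oakfield rises to 8% + 20% = 28%, and Marlow's stake falls to 71%.
After the transaction, Elena's side holds 28% of Oakfield, not > 50%, so Elena still does not control Oakfield.
No new person acquires control, so the clause is not triggered.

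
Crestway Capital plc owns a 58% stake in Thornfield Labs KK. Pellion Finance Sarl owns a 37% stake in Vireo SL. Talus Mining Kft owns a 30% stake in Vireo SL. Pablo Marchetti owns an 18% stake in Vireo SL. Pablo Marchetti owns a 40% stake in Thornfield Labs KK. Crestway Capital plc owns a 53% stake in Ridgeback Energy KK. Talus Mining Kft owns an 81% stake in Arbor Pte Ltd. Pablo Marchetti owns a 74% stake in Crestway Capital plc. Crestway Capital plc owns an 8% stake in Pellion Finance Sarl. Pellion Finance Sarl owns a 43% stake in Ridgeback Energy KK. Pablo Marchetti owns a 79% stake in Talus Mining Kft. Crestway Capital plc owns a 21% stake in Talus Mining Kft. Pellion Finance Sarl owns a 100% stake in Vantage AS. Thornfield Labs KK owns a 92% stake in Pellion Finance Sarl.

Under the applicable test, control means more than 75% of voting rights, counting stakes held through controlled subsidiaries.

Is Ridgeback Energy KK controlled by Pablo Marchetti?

Pablo holds 79% of Talus, so Pablo controls Talus.
Talus holds 81% of Arbor, so Pablo controls Arbor.
Neither Pablo nor any entity Pablo controls holds any voting interest in Ridgeback.
So Pablo does not control Ridgeback.

No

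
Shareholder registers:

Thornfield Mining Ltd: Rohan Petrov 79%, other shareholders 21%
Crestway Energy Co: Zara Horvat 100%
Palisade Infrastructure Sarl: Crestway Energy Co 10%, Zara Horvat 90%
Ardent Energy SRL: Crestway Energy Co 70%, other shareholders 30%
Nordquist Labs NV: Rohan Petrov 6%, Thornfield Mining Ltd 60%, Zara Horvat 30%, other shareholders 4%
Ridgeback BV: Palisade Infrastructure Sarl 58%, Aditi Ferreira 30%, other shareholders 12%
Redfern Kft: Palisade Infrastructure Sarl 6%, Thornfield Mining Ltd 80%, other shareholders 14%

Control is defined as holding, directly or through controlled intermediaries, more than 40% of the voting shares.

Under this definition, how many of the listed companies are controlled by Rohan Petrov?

Rohan holds 79% of Thornfield, so Rohan controls Thornfield.
Rohan and Thornfield together hold 6% + 60% = 66% of Nordquist, so Rohan controls Nordquist.
Thornfield holds 80% of Redfern, so Rohan controls Redfern.
No other company's threshold is met.
Rohan controls 3 companies.

3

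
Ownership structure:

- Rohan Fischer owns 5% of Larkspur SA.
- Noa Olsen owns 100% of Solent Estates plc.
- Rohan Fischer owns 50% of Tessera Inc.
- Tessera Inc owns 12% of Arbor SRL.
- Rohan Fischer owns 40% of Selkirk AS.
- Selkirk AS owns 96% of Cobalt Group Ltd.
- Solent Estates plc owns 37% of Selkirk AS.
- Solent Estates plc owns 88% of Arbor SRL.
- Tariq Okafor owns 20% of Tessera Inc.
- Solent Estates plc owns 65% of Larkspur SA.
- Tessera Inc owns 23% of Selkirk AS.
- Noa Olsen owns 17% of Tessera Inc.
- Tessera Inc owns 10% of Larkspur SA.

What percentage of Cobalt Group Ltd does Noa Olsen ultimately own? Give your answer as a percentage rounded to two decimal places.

Noa reaches Cobalt along 2 paths.
Via Tessera → Selkirk: 17% × 23% × 96% = 3.7536%.
Via Solent → Selkirk: 100% × 37% × 96% = 35.52%.
Total: 3.7536% + 35.52% = 39.2736%.
Rounded: 39.27%.

39.27%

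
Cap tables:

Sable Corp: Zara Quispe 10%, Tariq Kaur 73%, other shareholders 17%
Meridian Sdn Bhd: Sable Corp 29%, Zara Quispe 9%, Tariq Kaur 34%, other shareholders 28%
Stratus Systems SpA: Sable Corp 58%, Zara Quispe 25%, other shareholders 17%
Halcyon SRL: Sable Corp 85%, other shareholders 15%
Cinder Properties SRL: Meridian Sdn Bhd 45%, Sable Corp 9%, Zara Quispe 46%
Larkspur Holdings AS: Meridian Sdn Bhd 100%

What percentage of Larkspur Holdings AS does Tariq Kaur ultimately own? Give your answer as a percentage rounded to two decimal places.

Tariq reaches Larkspur along 2 paths.
Via Sable → Meridian: 73% × 29% × 100% = 21.17%.
Via Meridian: 34% × 100% = 34%.
Total: 21.17% + 34% = 55.17%.

55.17%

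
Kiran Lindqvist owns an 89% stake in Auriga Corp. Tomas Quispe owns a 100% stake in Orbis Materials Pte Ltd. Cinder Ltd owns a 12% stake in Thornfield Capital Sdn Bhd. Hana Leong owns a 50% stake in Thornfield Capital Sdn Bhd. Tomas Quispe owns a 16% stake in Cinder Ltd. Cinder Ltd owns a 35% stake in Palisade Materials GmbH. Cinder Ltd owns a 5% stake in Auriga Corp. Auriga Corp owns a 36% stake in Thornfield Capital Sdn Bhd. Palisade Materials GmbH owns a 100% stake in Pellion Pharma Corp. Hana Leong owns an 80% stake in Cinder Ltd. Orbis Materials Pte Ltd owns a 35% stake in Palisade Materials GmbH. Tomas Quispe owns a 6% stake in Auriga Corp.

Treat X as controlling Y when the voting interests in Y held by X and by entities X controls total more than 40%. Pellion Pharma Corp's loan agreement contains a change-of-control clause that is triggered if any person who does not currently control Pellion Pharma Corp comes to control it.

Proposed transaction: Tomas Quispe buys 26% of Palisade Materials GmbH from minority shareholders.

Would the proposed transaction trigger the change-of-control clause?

The purchase changes only Tomas's holdings, so Tomas is the only person who could newly come to control Pellion.
Tomas holds 100% of Orbis, so Tomas controls Orbis.
Neither Tomas nor any entity Tomas controls holds any voting interest in Pellion.
So before the transaction, Tomas does not control Pellion.
After the purchase, Tomas holds 26% of Palisade directly.
Orbis and Tomas together hold 35% + 26% = 61% of Palisade, so Tomas controls Palisade.
Palisade holds 100% of Pellion, so Tomas controls Pellion.
Tomas did not control Pellion before and does after, so the clause is triggered.

Yes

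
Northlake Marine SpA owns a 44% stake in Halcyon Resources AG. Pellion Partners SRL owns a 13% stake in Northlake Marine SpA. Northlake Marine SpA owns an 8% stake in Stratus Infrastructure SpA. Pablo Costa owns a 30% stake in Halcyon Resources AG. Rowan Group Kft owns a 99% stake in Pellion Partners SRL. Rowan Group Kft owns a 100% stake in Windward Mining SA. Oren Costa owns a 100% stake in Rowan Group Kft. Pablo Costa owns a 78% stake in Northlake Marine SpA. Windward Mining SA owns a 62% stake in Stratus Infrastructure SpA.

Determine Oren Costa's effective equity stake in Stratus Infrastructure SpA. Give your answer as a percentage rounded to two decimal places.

Oren reaches Stratus along 2 paths.
Via Rowan → Windward: 100% × 100% × 62% = 62%.
Via Rowan → Pellion → Northlake: 100% × 99% × 13% × 8% = 1.0296%.
Total: 62% + 1.0296% = 63.0296%.
Rounded: 63.03%.

63.03%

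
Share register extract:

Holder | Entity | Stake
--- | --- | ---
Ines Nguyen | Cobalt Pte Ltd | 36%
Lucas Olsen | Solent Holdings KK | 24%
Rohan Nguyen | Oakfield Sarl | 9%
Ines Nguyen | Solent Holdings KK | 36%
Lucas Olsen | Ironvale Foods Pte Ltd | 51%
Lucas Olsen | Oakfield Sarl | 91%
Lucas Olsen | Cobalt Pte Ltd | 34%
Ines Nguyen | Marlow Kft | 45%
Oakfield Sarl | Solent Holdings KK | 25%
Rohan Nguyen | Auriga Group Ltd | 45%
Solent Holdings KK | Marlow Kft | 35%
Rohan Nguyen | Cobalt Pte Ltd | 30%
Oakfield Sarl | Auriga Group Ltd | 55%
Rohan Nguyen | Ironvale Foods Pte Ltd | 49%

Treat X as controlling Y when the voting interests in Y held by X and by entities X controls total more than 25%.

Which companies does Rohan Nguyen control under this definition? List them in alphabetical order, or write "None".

Auriga Group Ltd, Cobalt Pte Ltd, Ironvale Foods Pte Ltd

Rohan holds 45% of Auriga, so Rohan controls Auriga.
Rohan holds 49% of Ironvale, so Rohan controls Ironvale.
Rohan holds 30% of Cobalt, so Rohan controls Cobalt.
No other company's threshold is met.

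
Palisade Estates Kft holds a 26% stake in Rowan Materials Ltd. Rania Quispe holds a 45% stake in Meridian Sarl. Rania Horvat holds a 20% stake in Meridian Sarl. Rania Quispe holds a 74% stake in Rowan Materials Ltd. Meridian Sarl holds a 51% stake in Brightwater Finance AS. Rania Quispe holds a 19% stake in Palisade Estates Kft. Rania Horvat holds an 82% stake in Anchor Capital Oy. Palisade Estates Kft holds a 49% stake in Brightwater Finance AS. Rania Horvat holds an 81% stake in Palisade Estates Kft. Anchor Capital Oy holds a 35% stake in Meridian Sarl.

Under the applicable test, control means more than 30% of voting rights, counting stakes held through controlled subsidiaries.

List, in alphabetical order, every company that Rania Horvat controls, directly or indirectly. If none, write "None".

Anchor Capital Oy, Brightwater Finance AS, Meridian Sarl, Palisade Estates Kft

Rania Horvat holds 81% of Palisade, so Rania Horvat controls Palisade.
Rania Horvat holds 82% of Anchor, so Rania Horvat controls Anchor.
Rania Horvat and Anchor together hold 20% + 35% = 55% of Meridian, so Rania Horvat controls Meridian.
Palisade and Meridian together hold 49% + 51% = 100% of Brightwater, so Rania Horvat controls Brightwater.
No other company's threshold is met.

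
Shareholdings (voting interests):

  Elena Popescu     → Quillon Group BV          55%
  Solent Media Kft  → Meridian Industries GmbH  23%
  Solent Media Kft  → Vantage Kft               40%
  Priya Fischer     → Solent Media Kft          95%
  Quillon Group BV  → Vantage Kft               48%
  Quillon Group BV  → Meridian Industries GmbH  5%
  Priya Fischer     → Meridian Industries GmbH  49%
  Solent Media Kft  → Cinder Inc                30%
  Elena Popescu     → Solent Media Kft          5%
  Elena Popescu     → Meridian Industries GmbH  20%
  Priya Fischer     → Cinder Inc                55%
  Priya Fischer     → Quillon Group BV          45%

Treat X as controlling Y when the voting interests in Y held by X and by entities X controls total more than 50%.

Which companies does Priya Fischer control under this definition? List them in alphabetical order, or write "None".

Priya holds 95% of Solent, so Priya controls Solent.
Priya and Solent together hold 55% + 30% = 85% of Cinder, so Priya controls Cinder.
Priya and Solent together hold 49% + 23% = 72% of Meridian, so Priya controls Meridian.
No other company's threshold is met.

Cinder Inc, Meridian Industries GmbH, Solent Media Kft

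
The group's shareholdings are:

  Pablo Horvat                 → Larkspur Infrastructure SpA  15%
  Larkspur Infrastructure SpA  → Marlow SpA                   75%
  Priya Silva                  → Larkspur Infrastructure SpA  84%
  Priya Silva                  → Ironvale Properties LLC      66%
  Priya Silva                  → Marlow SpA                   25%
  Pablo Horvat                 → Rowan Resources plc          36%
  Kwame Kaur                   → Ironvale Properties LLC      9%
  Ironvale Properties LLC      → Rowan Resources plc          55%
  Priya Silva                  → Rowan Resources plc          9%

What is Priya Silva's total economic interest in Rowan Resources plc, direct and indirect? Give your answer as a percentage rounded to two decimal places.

45.30%

Priya reaches Rowan along 2 paths.
Via Ironvale: 66% × 55% = 36.3%.
Direct stake: 9% = 9%.
Total: 36.3% + 9% = 45.3%.
Rounded: 45.30%.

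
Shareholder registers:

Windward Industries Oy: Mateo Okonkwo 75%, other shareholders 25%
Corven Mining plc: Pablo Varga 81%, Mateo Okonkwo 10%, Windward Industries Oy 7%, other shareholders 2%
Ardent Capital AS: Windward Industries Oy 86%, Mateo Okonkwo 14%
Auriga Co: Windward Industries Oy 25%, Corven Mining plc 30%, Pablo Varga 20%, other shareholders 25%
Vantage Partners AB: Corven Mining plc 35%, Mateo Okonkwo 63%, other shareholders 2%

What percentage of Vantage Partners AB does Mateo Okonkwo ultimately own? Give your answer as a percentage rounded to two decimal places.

Mateo reaches Vantage along 3 paths.
Via Corven: 10% × 35% = 3.5%.
Via Windward → Corven: 75% × 7% × 35% = 1.8375%.
Direct stake: 63% = 63%.
Total: 3.5% + 1.8375% + 63% = 68.3375%.
Rounded: 68.34%.

68.34%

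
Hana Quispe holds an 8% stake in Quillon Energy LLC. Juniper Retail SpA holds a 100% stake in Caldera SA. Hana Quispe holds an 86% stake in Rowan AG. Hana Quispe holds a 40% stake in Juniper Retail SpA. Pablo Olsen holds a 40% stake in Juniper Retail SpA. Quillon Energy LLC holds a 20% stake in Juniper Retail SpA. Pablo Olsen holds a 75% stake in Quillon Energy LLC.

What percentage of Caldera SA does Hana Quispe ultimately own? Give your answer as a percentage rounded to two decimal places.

Hana reaches Caldera along 2 paths.
Via Juniper: 40% × 100% = 40%.
Via Quillon → Juniper: 8% × 20% × 100% = 1.6%.
Total: 40% + 1.6% = 41.6%.
Rounded: 41.60%.

41.60%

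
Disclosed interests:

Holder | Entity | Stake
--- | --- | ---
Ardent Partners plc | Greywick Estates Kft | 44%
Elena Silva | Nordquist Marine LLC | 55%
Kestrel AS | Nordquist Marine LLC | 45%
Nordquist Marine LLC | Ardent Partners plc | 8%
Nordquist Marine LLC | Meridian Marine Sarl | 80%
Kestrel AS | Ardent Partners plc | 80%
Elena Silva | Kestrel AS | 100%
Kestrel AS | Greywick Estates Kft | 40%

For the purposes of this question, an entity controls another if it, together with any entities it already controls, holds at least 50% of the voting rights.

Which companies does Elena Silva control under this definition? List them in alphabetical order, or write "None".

Elena holds 100% of Kestrel, so Elena controls Kestrel.
Elena and Kestrel together hold 55% + 45% = 100% of Nordquist, so Elena controls Nordquist.
Kestrel and Nordquist together hold 80% + 8% = 88% of Ardent, so Elena controls Ardent.
Kestrel and Ardent together hold 40% + 44% = 84% of Greywick, so Elena controls Greywick.
Nordquist holds 80% of Meridian, so Elena controls Meridian.

Ardent Partners plc, Greywick Estates Kft, Kestrel AS, Meridian Marine Sarl, Nordquist Marine LLC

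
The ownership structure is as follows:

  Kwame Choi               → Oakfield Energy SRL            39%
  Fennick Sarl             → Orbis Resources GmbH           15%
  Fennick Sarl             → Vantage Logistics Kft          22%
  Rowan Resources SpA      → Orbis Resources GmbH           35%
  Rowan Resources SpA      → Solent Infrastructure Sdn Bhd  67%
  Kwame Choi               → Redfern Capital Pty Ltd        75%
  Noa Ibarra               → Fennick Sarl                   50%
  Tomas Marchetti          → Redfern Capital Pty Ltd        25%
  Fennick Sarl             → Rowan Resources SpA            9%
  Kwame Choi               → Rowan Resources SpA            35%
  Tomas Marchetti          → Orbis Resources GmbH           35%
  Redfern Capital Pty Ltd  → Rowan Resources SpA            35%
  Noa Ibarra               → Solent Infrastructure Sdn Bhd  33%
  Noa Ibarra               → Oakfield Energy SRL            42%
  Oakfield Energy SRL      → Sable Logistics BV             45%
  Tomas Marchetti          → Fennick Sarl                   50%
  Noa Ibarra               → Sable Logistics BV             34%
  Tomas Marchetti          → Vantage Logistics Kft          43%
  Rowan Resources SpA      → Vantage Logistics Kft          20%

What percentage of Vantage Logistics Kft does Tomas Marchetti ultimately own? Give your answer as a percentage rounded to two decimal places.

Tomas reaches Vantage along 4 paths.
Via Fennick: 50% × 22% = 11%.
Via Fennick → Rowan: 50% × 9% × 20% = 0.9%.
Via Redfern → Rowan: 25% × 35% × 20% = 1.75%.
Direct stake: 43% = 43%.
Total: 11% + 0.9% + 1.75% + 43% = 56.65%.

56.65%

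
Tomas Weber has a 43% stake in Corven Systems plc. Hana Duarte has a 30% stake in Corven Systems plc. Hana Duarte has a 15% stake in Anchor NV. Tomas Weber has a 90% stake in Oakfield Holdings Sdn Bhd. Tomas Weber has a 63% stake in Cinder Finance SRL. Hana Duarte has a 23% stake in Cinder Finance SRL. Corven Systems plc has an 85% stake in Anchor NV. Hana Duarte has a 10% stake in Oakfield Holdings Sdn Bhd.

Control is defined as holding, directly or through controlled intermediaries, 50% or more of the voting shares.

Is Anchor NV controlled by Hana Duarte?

Hana's largest direct stake is 30% in Corven, which does not meet the threshold, so Hana controls no company.
In Anchor, Hana's side holds only 15%, not ≥ 50%.
So Hana does not control Anchor.

No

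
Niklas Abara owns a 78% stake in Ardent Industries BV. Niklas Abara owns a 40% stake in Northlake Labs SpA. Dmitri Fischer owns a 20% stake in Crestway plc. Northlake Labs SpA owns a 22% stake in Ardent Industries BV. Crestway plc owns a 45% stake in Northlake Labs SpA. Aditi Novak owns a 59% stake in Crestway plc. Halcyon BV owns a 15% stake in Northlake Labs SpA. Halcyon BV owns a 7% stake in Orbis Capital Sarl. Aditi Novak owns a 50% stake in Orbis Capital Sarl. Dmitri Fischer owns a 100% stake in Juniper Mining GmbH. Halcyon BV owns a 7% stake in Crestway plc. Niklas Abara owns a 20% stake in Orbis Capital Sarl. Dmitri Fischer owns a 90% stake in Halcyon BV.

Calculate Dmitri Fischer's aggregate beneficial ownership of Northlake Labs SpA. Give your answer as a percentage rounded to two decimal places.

25.34%

Dmitri reaches Northlake along 3 paths.
Via Halcyon: 90% × 15% = 13.5%.
Via Crestway: 20% × 45% = 9%.
Via Halcyon → Crestway: 90% × 7% × 45% = 2.835%.
Total: 13.5% + 9% + 2.835% = 25.335%.
Rounded: 25.34%.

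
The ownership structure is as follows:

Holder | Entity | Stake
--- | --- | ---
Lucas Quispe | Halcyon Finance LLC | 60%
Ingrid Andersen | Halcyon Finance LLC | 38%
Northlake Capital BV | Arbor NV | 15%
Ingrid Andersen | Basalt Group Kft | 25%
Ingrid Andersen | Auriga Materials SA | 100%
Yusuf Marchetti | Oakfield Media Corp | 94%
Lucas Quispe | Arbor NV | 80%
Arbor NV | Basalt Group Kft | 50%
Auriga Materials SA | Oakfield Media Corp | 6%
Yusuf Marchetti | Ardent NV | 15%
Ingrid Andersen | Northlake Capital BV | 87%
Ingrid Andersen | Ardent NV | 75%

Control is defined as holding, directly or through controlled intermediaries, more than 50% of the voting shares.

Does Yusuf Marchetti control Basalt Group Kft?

Yusuf holds 94% of Oakfield, so Yusuf controls Oakfield.
Neither Yusuf nor any entity Yusuf controls holds any voting interest in Basalt.
So Yusuf does not control Basalt.

No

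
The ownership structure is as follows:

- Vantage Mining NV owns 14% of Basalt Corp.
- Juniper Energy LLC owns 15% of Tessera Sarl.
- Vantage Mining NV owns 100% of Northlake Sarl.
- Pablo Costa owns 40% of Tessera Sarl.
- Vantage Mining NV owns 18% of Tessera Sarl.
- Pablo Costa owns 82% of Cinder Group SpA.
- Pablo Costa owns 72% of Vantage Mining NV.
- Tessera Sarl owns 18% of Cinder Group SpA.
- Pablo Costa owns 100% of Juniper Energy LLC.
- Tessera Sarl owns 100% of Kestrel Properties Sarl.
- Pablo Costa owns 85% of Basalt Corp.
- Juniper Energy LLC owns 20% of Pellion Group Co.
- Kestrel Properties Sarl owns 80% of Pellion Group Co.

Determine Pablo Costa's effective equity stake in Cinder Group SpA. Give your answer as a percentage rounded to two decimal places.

94.23%

Pablo reaches Cinder along 4 paths.
Direct stake: 82% = 82%.
Via Vantage → Tessera: 72% × 18% × 18% = 2.3328%.
Via Tessera: 40% × 18% = 7.2%.
Via Juniper → Tessera: 100% × 15% × 18% = 2.7%.
Total: 82% + 2.3328% + 7.2% + 2.7% = 94.2328%.
Rounded: 94.23%.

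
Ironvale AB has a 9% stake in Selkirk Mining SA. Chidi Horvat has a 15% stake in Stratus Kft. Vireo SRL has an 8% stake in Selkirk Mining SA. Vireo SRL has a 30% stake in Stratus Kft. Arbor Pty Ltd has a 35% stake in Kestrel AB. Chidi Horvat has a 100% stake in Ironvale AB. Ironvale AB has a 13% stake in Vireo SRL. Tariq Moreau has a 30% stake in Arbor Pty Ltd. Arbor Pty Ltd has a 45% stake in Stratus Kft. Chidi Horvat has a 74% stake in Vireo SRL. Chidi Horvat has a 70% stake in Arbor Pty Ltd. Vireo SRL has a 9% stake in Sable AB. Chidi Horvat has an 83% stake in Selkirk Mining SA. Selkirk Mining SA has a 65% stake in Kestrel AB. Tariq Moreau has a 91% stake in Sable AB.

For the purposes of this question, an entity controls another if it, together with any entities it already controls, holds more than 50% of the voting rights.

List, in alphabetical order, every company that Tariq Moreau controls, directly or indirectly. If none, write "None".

Tariq holds 91% of Sable, so Tariq controls Sable.
No other company's threshold is met.

Sable AB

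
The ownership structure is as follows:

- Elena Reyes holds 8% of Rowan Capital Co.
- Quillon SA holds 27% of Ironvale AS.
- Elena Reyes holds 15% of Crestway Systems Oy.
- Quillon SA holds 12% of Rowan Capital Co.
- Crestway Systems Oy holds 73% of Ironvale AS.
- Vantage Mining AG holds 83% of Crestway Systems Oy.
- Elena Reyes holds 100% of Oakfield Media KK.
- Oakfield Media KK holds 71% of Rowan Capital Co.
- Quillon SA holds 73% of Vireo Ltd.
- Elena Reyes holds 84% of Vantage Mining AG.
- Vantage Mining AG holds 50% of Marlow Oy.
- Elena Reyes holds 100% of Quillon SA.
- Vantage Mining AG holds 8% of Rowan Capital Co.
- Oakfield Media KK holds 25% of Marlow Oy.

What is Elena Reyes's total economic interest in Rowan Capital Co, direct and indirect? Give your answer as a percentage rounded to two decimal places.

Elena reaches Rowan along 4 paths.
Via Oakfield: 100% × 71% = 71%.
Via Quillon: 100% × 12% = 12%.
Direct stake: 8% = 8%.
Via Vantage: 84% × 8% = 6.72%.
Total: 71% + 12% + 8% + 6.72% = 97.72%.

97.72%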